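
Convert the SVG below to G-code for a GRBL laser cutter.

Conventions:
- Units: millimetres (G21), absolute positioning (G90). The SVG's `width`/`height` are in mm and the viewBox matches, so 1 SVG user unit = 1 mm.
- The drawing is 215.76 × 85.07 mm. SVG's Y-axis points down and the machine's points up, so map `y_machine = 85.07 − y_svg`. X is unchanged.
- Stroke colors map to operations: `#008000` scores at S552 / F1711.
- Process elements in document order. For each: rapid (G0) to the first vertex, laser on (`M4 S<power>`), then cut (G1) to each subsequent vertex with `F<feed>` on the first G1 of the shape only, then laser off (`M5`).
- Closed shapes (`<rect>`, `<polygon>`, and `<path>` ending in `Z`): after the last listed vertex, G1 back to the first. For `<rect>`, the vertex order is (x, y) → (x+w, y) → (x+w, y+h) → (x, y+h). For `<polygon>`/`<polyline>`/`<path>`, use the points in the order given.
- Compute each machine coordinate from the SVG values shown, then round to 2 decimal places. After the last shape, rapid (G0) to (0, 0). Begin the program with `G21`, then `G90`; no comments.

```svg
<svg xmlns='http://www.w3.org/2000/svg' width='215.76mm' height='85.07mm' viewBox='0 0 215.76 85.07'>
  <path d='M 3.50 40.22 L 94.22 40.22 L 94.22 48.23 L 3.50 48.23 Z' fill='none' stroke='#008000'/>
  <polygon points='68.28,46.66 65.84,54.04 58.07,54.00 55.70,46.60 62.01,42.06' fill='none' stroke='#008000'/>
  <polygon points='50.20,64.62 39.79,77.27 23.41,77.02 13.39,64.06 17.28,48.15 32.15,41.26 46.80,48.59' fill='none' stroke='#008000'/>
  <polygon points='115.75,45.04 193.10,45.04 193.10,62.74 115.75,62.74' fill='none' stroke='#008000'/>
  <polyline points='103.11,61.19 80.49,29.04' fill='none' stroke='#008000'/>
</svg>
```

G21
G90
G0 X3.50 Y44.85
M4 S552
G1 X94.22 Y44.85 F1711
G1 X94.22 Y36.84
G1 X3.50 Y36.84
G1 X3.50 Y44.85
M5
G0 X68.28 Y38.41
M4 S552
G1 X65.84 Y31.03 F1711
G1 X58.07 Y31.07
G1 X55.70 Y38.47
G1 X62.01 Y43.01
G1 X68.28 Y38.41
M5
G0 X50.20 Y20.45
M4 S552
G1 X39.79 Y7.80 F1711
G1 X23.41 Y8.05
G1 X13.39 Y21.01
G1 X17.28 Y36.92
G1 X32.15 Y43.81
G1 X46.80 Y36.48
G1 X50.20 Y20.45
M5
G0 X115.75 Y40.03
M4 S552
G1 X193.10 Y40.03 F1711
G1 X193.10 Y22.33
G1 X115.75 Y22.33
G1 X115.75 Y40.03
M5
G0 X103.11 Y23.88
M4 S552
G1 X80.49 Y56.03 F1711
M5
G0 X0.00 Y0.00

Since the viewBox matches the mm dimensions, user units are millimetres directly. The only transform is the Y-flip y_m = 85.07 − y_svg.

Shape 1 is a rectangle drawn with `<path>`. Its stroke #008000 means score at S552, F1711. After flipping Y the toolpath is (3.50,44.85) → (94.22,44.85) → (94.22,36.84) → (3.50,36.84) → (3.50,44.85), returning to the start.

Shape 2 is a regular polygon drawn with `<polygon>`. Its stroke #008000 means score at S552, F1711. After flipping Y the toolpath is (68.28,38.41) → (65.84,31.03) → (58.07,31.07) → (55.70,38.47) → (62.01,43.01) → (68.28,38.41), returning to the start.

Shape 3 is a regular polygon drawn with `<polygon>`. Its stroke #008000 means score at S552, F1711. After flipping Y the toolpath is (50.20,20.45) → (39.79,7.80) → (23.41,8.05) → (13.39,21.01) → (17.28,36.92) → (32.15,43.81) → (46.80,36.48) → (50.20,20.45), returning to the start.

Shape 4 is a rectangle drawn with `<polygon>`. Its stroke #008000 means score at S552, F1711. After flipping Y the toolpath is (115.75,40.03) → (193.10,40.03) → (193.10,22.33) → (115.75,22.33) → (115.75,40.03), returning to the start.

Shape 5 is a line segment drawn with `<polyline>`. Its stroke #008000 means score at S552, F1711. After flipping Y the toolpath is (103.11,23.88) → (80.49,56.03).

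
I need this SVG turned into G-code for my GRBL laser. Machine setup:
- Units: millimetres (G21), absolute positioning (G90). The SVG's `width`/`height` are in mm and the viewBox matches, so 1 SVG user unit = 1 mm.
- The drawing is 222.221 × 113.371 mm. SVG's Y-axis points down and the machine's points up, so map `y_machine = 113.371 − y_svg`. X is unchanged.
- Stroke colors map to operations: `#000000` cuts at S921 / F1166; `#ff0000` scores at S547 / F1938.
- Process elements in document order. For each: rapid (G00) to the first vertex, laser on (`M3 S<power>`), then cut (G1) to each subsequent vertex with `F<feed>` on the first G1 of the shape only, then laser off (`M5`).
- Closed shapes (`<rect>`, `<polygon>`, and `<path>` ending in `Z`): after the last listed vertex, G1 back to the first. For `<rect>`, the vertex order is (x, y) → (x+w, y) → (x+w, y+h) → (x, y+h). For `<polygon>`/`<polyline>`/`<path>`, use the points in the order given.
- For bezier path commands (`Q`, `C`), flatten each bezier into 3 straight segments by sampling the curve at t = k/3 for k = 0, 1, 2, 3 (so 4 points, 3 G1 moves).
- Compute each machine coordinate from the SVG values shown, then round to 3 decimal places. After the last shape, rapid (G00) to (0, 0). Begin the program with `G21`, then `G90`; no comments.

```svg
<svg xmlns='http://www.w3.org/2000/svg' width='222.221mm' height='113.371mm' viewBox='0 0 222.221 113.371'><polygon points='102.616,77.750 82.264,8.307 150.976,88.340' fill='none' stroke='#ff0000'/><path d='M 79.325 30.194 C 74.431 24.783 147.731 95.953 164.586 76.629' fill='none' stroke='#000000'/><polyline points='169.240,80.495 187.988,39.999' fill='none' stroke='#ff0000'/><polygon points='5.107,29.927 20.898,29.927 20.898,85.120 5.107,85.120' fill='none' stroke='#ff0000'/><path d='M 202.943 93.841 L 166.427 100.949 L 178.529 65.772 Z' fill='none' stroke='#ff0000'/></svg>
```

G21
G90
G00 X102.616 Y35.621
M3 S547
G1 X82.264 Y105.064 F1938
G1 X150.976 Y25.031
G1 X102.616 Y35.621
M5
G00 X79.325 Y83.177
M3 S921
G1 X95.509 Y69.249 F1166
G1 X133.903 Y41.395
G1 X164.586 Y36.742
M5
G00 X169.240 Y32.876
M3 S547
G1 X187.988 Y73.372 F1938
M5
G00 X5.107 Y83.444
M3 S547
G1 X20.898 Y83.444 F1938
G1 X20.898 Y28.251
G1 X5.107 Y28.251
G1 X5.107 Y83.444
M5
G00 X202.943 Y19.530
M3 S547
G1 X166.427 Y12.422 F1938
G1 X178.529 Y47.599
G1 X202.943 Y19.530
M5
G00 X0.000 Y0.000

Since the viewBox matches the mm dimensions, user units are millimetres directly. The only transform is the Y-flip y_m = 113.371 − y_svg.

Shape 1 is a closed polygon drawn with `<polygon>`. Its stroke #ff0000 means score at S547, F1938. After flipping Y the toolpath is (102.616,35.621) → (82.264,105.064) → (150.976,25.031) → (102.616,35.621), returning to the start.

Shape 2 is a cubic bezier drawn with `<path>`. Its stroke #000000 means cut at S921, F1166. After flipping Y the toolpath is (79.325,83.177) → (95.509,69.249) → (133.903,41.395) → (164.586,36.742).

Shape 3 is a line segment drawn with `<polyline>`. Its stroke #ff0000 means score at S547, F1938. After flipping Y the toolpath is (169.240,32.876) → (187.988,73.372).

Shape 4 is a rectangle drawn with `<polygon>`. Its stroke #ff0000 means score at S547, F1938. After flipping Y the toolpath is (5.107,83.444) → (20.898,83.444) → (20.898,28.251) → (5.107,28.251) → (5.107,83.444), returning to the start.

Shape 5 is a regular polygon drawn with `<path>`. Its stroke #ff0000 means score at S547, F1938. After flipping Y the toolpath is (202.943,19.530) → (166.427,12.422) → (178.529,47.599) → (202.943,19.530), returning to the start.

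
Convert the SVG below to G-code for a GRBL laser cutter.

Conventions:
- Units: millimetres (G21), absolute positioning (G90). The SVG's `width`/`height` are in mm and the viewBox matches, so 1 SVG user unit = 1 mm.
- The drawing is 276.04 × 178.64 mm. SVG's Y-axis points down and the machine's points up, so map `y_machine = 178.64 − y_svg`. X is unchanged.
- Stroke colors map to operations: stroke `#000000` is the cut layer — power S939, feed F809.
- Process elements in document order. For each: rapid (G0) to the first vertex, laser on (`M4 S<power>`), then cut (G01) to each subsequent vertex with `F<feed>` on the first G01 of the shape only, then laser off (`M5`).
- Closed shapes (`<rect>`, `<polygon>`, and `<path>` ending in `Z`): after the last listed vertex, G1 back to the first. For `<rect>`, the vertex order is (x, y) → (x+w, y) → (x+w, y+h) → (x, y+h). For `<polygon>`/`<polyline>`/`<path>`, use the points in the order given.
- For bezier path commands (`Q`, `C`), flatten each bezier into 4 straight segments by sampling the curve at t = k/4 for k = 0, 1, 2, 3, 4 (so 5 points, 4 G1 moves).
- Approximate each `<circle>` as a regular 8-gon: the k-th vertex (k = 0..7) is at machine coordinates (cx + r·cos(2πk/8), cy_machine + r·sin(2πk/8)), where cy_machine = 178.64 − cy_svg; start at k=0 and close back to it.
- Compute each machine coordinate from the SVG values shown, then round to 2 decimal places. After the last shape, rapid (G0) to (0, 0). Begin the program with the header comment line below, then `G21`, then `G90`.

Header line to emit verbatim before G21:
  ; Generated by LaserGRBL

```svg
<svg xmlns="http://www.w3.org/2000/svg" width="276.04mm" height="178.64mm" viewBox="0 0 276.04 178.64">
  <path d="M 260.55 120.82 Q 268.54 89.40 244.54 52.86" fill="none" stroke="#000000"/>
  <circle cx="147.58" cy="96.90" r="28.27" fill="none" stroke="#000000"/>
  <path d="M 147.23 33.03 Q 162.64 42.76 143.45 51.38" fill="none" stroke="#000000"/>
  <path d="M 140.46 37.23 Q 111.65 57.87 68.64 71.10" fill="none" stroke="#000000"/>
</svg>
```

; Generated by LaserGRBL
G21
G90
G0 X260.55 Y57.82
M4 S939
G01 X262.55 Y73.85 F809
G01 X260.54 Y90.52
G01 X254.54 Y107.83
G01 X244.54 Y125.78
M5
G0 X175.85 Y81.74
M4 S939
G01 X167.57 Y101.73 F809
G01 X147.58 Y110.01
G01 X127.59 Y101.73
G01 X119.31 Y81.74
G01 X127.59 Y61.75
G01 X147.58 Y53.47
G01 X167.57 Y61.75
G01 X175.85 Y81.74
M5
G0 X147.23 Y145.61
M4 S939
G01 X152.77 Y140.81 F809
G01 X153.99 Y136.16
G01 X150.88 Y131.64
G01 X143.45 Y127.26
M5
G0 X140.46 Y141.41
M4 S939
G01 X125.17 Y131.55 F809
G01 X108.10 Y122.62
G01 X89.26 Y114.62
G01 X68.64 Y107.54
M5
G0 X0.00 Y0.00

Since the viewBox matches the mm dimensions, user units are millimetres directly. The only transform is the Y-flip y_m = 178.64 − y_svg.

Shape 1 is a quadratic bezier drawn with `<path>`. Its stroke #000000 means cut at S939, F809. After flipping Y the toolpath is (260.55,57.82) → (262.55,73.85) → (260.54,90.52) → (254.54,107.83) → (244.54,125.78).

Shape 2 is a circle drawn with `<circle>`. Its stroke #000000 means cut at S939, F809. After flipping Y the toolpath is (175.85,81.74) → (167.57,101.73) → (147.58,110.01) → (127.59,101.73) → (119.31,81.74) → (127.59,61.75) → (147.58,53.47) → (167.57,61.75) → (175.85,81.74), returning to the start.

Shape 3 is a quadratic bezier drawn with `<path>`. Its stroke #000000 means cut at S939, F809. After flipping Y the toolpath is (147.23,145.61) → (152.77,140.81) → (153.99,136.16) → (150.88,131.64) → (143.45,127.26).

Shape 4 is a quadratic bezier drawn with `<path>`. Its stroke #000000 means cut at S939, F809. After flipping Y the toolpath is (140.46,141.41) → (125.17,131.55) → (108.10,122.62) → (89.26,114.62) → (68.64,107.54).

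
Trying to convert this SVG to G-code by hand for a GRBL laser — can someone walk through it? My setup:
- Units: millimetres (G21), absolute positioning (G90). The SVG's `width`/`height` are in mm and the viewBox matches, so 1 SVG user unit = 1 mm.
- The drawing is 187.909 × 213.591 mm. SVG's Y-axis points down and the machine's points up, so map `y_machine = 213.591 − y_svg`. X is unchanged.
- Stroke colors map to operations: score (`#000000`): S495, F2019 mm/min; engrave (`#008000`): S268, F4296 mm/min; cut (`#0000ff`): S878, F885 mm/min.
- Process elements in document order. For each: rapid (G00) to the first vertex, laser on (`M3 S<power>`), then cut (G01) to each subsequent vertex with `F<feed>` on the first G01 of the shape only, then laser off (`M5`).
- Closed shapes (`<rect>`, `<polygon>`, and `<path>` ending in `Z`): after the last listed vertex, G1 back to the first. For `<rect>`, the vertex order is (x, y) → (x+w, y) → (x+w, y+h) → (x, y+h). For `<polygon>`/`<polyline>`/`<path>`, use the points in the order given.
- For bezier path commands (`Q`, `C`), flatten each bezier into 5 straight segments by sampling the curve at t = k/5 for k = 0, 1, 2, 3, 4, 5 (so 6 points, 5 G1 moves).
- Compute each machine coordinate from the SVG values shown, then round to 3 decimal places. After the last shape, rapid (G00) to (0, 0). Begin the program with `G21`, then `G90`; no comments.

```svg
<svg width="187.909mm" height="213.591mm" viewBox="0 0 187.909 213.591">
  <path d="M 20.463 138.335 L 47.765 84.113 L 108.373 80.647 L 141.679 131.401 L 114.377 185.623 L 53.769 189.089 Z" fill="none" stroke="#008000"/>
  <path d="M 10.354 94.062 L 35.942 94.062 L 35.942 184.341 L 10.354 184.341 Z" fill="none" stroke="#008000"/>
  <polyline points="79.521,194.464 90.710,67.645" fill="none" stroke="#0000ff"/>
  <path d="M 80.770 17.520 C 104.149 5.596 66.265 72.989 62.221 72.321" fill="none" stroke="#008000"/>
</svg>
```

G21
G90
G00 X20.463 Y75.256
M3 S268
G01 X47.765 Y129.478 F4296
G01 X108.373 Y132.944
G01 X141.679 Y82.190
G01 X114.377 Y27.968
G01 X53.769 Y24.502
G01 X20.463 Y75.256
M5
G00 X10.354 Y119.529
M3 S268
G01 X35.942 Y119.529 F4296
G01 X35.942 Y29.250
G01 X10.354 Y29.250
G01 X10.354 Y119.529
M5
G00 X79.521 Y19.127
M3 S878
G01 X90.710 Y145.946 F885
M5
G00 X80.770 Y196.071
M3 S268
G01 X88.207 Y194.886 F4296
G01 X85.505 Y181.740
G01 X77.230 Y163.705
G01 X67.947 Y147.857
G01 X62.221 Y141.270
M5
G00 X0.000 Y0.000

1 u = 1 mm; y_m = 213.591 − y.

[1] `<path>` regular polygon, #008000→engrave S268 F4296: (20.463,75.256) → (47.765,129.478) → (108.373,132.944) → (141.679,82.190) → (114.377,27.968) → (53.769,24.502) → (20.463,75.256) (closed)

[2] `<path>` rectangle, #008000→engrave S268 F4296: (10.354,119.529) → (35.942,119.529) → (35.942,29.250) → (10.354,29.250) → (10.354,119.529) (closed)

[3] `<polyline>` line segment, #0000ff→cut S878 F885: (79.521,19.127) → (90.710,145.946)

[4] `<path>` cubic bezier, #008000→engrave S268 F4296: (80.770,196.071) → (88.207,194.886) → (85.505,181.740) → (77.230,163.705) → (67.947,147.857) → (62.221,141.270)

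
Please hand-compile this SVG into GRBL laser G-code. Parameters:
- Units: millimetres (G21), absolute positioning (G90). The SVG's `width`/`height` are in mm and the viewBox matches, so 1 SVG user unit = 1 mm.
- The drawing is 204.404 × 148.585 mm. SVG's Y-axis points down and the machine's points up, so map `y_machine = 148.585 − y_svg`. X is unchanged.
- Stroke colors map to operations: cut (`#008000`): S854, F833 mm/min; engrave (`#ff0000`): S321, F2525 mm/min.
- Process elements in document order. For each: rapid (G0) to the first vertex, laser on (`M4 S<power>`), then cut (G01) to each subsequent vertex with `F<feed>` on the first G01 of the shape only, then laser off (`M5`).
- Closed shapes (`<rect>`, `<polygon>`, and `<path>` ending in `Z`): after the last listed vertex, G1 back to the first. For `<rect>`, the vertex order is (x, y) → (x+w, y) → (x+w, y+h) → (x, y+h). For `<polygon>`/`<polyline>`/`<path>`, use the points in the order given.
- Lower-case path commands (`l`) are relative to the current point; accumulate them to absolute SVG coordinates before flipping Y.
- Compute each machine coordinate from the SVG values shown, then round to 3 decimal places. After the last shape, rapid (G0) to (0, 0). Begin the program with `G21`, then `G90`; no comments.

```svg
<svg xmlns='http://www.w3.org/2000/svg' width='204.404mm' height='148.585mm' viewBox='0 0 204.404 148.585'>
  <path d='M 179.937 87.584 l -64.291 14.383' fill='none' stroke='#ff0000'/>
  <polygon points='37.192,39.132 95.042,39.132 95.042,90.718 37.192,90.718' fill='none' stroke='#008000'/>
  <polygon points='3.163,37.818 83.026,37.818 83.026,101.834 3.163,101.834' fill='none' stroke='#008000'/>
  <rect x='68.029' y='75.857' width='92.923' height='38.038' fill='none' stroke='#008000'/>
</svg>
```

1 u = 1 mm; y_m = 148.585 − y.

[1] `<path>` line segment, #ff0000→engrave S321 F2525: (179.937,61.001) → (115.646,46.618)

[2] `<polygon>` rectangle, #008000→cut S854 F833: (37.192,109.453) → (95.042,109.453) → (95.042,57.867) → (37.192,57.867) → (37.192,109.453) (closed)

[3] `<polygon>` rectangle, #008000→cut S854 F833: (3.163,110.767) → (83.026,110.767) → (83.026,46.751) → (3.163,46.751) → (3.163,110.767) (closed)

[4] `<rect>` rectangle, #008000→cut S854 F833: (68.029,72.728) → (160.952,72.728) → (160.952,34.690) → (68.029,34.690) → (68.029,72.728) (closed)

G21
G90
G0 X179.937 Y61.001
M4 S321
G01 X115.646 Y46.618 F2525
M5
G0 X37.192 Y109.453
M4 S854
G01 X95.042 Y109.453 F833
G01 X95.042 Y57.867
G01 X37.192 Y57.867
G01 X37.192 Y109.453
M5
G0 X3.163 Y110.767
M4 S854
G01 X83.026 Y110.767 F833
G01 X83.026 Y46.751
G01 X3.163 Y46.751
G01 X3.163 Y110.767
M5
G0 X68.029 Y72.728
M4 S854
G01 X160.952 Y72.728 F833
G01 X160.952 Y34.690
G01 X68.029 Y34.690
G01 X68.029 Y72.728
M5
G0 X0.000 Y0.000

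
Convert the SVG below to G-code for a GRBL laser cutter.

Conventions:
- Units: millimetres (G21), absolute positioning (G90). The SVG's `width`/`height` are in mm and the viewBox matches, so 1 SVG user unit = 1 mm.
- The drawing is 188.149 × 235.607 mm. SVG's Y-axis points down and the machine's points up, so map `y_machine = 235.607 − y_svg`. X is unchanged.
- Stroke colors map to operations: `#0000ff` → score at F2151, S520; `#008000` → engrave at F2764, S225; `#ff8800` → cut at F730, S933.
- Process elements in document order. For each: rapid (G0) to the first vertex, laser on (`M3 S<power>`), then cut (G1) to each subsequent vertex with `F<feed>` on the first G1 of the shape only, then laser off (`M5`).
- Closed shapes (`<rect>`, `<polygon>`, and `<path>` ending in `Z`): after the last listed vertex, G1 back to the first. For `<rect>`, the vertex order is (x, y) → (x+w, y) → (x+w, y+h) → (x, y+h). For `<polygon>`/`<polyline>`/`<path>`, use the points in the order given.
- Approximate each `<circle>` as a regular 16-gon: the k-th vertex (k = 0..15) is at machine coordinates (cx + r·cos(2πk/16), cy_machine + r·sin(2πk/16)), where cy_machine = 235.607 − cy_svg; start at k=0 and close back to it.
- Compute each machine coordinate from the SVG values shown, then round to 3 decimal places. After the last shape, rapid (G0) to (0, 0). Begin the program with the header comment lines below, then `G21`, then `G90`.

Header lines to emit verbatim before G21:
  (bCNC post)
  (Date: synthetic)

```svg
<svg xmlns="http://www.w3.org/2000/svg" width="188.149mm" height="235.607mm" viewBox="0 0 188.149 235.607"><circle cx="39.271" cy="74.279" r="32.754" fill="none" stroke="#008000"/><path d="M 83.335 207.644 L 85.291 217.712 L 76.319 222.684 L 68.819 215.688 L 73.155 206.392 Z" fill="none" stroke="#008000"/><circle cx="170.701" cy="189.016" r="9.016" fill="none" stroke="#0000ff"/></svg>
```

Since the viewBox matches the mm dimensions, user units are millimetres directly. The only transform is the Y-flip y_m = 235.607 − y_svg.

Shape 1 is a circle drawn with `<circle>`. Its stroke #008000 means engrave at S225, F2764. After flipping Y the toolpath is (72.025,161.328) → (69.532,173.862) → (62.432,184.489) → (51.805,191.589) → (39.271,194.082) → (26.737,191.589) → (16.110,184.489) → (9.010,173.862) → (6.517,161.328) → (9.010,148.794) → (16.110,138.167) → (26.737,131.067) → (39.271,128.574) → (51.805,131.067) → (62.432,138.167) → (69.532,148.794) → (72.025,161.328), returning to the start.

Shape 2 is a regular polygon drawn with `<path>`. Its stroke #008000 means engrave at S225, F2764. After flipping Y the toolpath is (83.335,27.963) → (85.291,17.895) → (76.319,12.923) → (68.819,19.919) → (73.155,29.215) → (83.335,27.963), returning to the start.

Shape 3 is a circle drawn with `<circle>`. Its stroke #0000ff means score at S520, F2151. After flipping Y the toolpath is (179.717,46.591) → (179.031,50.041) → (177.076,52.966) → (174.151,54.921) → (170.701,55.607) → (167.251,54.921) → (164.326,52.966) → (162.371,50.041) → (161.685,46.591) → (162.371,43.141) → (164.326,40.216) → (167.251,38.261) → (170.701,37.575) → (174.151,38.261) → (177.076,40.216) → (179.031,43.141) → (179.717,46.591), returning to the start.

(bCNC post)
(Date: synthetic)
G21
G90
G0 X72.025 Y161.328
M3 S225
G1 X69.532 Y173.862 F2764
G1 X62.432 Y184.489
G1 X51.805 Y191.589
G1 X39.271 Y194.082
G1 X26.737 Y191.589
G1 X16.110 Y184.489
G1 X9.010 Y173.862
G1 X6.517 Y161.328
G1 X9.010 Y148.794
G1 X16.110 Y138.167
G1 X26.737 Y131.067
G1 X39.271 Y128.574
G1 X51.805 Y131.067
G1 X62.432 Y138.167
G1 X69.532 Y148.794
G1 X72.025 Y161.328
M5
G0 X83.335 Y27.963
M3 S225
G1 X85.291 Y17.895 F2764
G1 X76.319 Y12.923
G1 X68.819 Y19.919
G1 X73.155 Y29.215
G1 X83.335 Y27.963
M5
G0 X179.717 Y46.591
M3 S520
G1 X179.031 Y50.041 F2151
G1 X177.076 Y52.966
G1 X174.151 Y54.921
G1 X170.701 Y55.607
G1 X167.251 Y54.921
G1 X164.326 Y52.966
G1 X162.371 Y50.041
G1 X161.685 Y46.591
G1 X162.371 Y43.141
G1 X164.326 Y40.216
G1 X167.251 Y38.261
G1 X170.701 Y37.575
G1 X174.151 Y38.261
G1 X177.076 Y40.216
G1 X179.031 Y43.141
G1 X179.717 Y46.591
M5
G0 X0.000 Y0.000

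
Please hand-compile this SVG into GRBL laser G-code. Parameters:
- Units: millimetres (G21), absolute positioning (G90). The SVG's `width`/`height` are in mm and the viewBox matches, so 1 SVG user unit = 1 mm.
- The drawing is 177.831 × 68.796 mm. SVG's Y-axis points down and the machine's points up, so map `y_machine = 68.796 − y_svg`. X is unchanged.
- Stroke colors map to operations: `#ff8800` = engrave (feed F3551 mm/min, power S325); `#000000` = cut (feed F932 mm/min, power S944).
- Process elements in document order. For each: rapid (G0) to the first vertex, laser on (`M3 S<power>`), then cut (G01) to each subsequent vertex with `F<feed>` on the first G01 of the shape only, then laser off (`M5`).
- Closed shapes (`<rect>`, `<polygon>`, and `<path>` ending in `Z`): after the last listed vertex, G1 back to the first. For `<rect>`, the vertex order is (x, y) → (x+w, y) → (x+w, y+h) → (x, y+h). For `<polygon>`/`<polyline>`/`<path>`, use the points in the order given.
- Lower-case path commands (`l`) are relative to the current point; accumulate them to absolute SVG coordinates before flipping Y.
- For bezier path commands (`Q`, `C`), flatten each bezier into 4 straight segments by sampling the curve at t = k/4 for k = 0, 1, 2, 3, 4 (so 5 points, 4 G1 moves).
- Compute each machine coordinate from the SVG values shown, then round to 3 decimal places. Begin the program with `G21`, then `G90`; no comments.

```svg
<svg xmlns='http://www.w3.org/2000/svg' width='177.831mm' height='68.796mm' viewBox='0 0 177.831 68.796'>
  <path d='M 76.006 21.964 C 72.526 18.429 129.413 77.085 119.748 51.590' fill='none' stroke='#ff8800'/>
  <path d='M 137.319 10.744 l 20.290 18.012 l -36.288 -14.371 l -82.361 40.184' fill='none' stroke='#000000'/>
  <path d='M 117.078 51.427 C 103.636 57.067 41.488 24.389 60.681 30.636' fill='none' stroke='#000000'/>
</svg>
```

viewBox `0 0 177.831 68.796` with mm width/height → 1 unit = 1 mm. Flip: y_m = 68.796 − y_svg.

**Shape 1** — `<path>` cubic bezier, stroke `#ff8800` → engrave (S325, F3551). Control points (SVG): P0=(76.006,21.964), P1=(72.526,18.429), P2=(129.413,77.085), P3=(119.748,51.590); sampled at t=k/4. Machine vertices: (76.006,46.832) → (82.732,40.109) → (100.196,23.784) → (116.501,11.576) → (119.748,17.206). Open path.

**Shape 2** — `<path>` open polyline, stroke `#000000` → cut (S944, F932). Machine vertices: (137.319,58.052) → (157.609,40.040) → (121.321,54.411) → (38.960,14.227). Open path.

**Shape 3** — `<path>` cubic bezier, stroke `#000000` → cut (S944, F932). Control points (SVG): P0=(117.078,51.427), P1=(103.636,57.067), P2=(41.488,24.389), P3=(60.681,30.636); sampled at t=k/4. Machine vertices: (117.078,17.369) → (99.896,19.117) → (76.641,27.992) → (59.506,36.754) → (60.681,38.160). Open path.

G21
G90
G0 X76.006 Y46.832
M3 S325
G01 X82.732 Y40.109 F3551
G01 X100.196 Y23.784
G01 X116.501 Y11.576
G01 X119.748 Y17.206
M5
G0 X137.319 Y58.052
M3 S944
G01 X157.609 Y40.040 F932
G01 X121.321 Y54.411
G01 X38.960 Y14.227
M5
G0 X117.078 Y17.369
M3 S944
G01 X99.896 Y19.117 F932
G01 X76.641 Y27.992
G01 X59.506 Y36.754
G01 X60.681 Y38.160
M5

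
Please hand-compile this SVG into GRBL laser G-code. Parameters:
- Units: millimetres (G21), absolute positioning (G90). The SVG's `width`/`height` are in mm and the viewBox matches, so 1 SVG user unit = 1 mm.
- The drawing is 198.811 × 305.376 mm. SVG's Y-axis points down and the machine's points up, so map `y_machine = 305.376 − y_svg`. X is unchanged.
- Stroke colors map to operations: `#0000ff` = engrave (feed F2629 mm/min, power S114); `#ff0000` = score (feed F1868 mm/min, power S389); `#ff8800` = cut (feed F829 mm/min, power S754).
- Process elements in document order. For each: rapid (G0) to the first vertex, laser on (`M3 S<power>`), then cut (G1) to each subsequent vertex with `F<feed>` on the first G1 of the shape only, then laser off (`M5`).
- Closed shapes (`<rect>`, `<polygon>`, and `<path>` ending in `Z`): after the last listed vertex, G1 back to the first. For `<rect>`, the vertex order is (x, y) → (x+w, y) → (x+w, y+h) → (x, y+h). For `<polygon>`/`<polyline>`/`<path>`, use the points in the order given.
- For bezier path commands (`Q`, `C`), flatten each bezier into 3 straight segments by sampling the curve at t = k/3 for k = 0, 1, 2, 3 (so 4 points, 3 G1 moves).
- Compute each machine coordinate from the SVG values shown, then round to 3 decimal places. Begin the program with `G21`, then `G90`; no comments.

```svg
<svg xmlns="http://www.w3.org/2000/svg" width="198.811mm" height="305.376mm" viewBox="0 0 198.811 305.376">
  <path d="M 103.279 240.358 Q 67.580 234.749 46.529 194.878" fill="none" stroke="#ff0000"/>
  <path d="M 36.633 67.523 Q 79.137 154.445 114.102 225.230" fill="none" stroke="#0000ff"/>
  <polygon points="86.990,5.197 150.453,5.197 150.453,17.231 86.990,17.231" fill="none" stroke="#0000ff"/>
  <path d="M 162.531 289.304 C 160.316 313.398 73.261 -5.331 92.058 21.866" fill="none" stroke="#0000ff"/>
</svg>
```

viewBox `0 0 198.811 305.376` with mm width/height → 1 unit = 1 mm. Flip: y_m = 305.376 − y_svg.

**Shape 1** — `<path>` quadratic bezier, stroke `#ff0000` → score (S389, F1868). Control points (SVG): P0=(103.279,240.358), P1=(67.580,234.749), P2=(46.529,194.878); sampled at t=k/3. Machine vertices: (103.279,65.018) → (81.107,72.564) → (62.191,87.724) → (46.529,110.498). Open path.

**Shape 2** — `<path>` quadratic bezier, stroke `#0000ff` → engrave (S114, F2629). Control points (SVG): P0=(36.633,67.523), P1=(79.137,154.445), P2=(114.102,225.230); sampled at t=k/3. Machine vertices: (36.633,237.853) → (64.131,181.698) → (89.954,129.129) → (114.102,80.146). Open path.

**Shape 3** — `<polygon>` rectangle, stroke `#0000ff` → engrave (S114, F2629). Machine vertices: (86.990,300.179) → (150.453,300.179) → (150.453,288.145) → (86.990,288.145) → (86.990,300.179). Closed: final G1 returns to the first vertex.

**Shape 4** — `<path>` cubic bezier, stroke `#0000ff` → engrave (S114, F2629). Control points (SVG): P0=(162.531,289.304), P1=(160.316,313.398), P2=(73.261,-5.331), P3=(92.058,21.866); sampled at t=k/3. Machine vertices: (162.531,16.072) → (139.099,80.743) → (101.482,220.908) → (92.058,283.510). Open path.

G21
G90
G0 X103.279 Y65.018
M3 S389
G1 X81.107 Y72.564 F1868
G1 X62.191 Y87.724
G1 X46.529 Y110.498
M5
G0 X36.633 Y237.853
M3 S114
G1 X64.131 Y181.698 F2629
G1 X89.954 Y129.129
G1 X114.102 Y80.146
M5
G0 X86.990 Y300.179
M3 S114
G1 X150.453 Y300.179 F2629
G1 X150.453 Y288.145
G1 X86.990 Y288.145
G1 X86.990 Y300.179
M5
G0 X162.531 Y16.072
M3 S114
G1 X139.099 Y80.743 F2629
G1 X101.482 Y220.908
G1 X92.058 Y283.510
M5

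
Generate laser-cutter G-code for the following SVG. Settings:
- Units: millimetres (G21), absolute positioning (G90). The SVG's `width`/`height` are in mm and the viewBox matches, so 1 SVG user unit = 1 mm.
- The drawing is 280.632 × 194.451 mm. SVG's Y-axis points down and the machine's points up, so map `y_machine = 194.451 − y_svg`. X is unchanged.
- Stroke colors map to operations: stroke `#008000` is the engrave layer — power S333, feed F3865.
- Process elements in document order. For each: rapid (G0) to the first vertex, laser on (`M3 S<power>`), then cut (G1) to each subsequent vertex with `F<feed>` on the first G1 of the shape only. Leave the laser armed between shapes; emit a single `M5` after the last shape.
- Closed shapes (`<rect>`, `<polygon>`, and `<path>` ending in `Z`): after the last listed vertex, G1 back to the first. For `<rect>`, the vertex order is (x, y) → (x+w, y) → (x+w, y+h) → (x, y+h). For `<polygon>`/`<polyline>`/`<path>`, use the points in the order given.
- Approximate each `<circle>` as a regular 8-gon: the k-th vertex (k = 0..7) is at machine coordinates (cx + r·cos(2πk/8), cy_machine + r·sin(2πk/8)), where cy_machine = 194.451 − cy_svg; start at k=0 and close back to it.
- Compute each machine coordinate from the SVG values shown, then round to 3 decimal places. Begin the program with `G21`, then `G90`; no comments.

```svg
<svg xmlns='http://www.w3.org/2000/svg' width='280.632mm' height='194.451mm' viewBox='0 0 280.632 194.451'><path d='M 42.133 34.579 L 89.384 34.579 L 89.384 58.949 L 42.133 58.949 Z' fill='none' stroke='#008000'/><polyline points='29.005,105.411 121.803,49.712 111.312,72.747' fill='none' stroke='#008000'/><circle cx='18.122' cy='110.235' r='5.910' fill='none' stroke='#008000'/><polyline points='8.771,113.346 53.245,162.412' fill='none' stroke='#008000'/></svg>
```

viewBox `0 0 280.632 194.451` with mm width/height → 1 unit = 1 mm. Flip: y_m = 194.451 − y_svg.

**Shape 1** — `<path>` rectangle, stroke `#008000` → engrave (S333, F3865). Machine vertices: (42.133,159.872) → (89.384,159.872) → (89.384,135.502) → (42.133,135.502) → (42.133,159.872). Closed: final G1 returns to the first vertex.

**Shape 2** — `<polyline>` open polyline, stroke `#008000` → engrave (S333, F3865). Machine vertices: (29.005,89.040) → (121.803,144.739) → (111.312,121.704). Open path.

**Shape 3** — `<circle>` circle, stroke `#008000` → engrave (S333, F3865). Machine vertices: (24.032,84.216) → (22.301,88.395) → (18.122,90.126) → (13.943,88.395) → (12.212,84.216) → (13.943,80.037) → (18.122,78.306) → (22.301,80.037) → (24.032,84.216). Closed: final G1 returns to the first vertex.

**Shape 4** — `<polyline>` line segment, stroke `#008000` → engrave (S333, F3865). Machine vertices: (8.771,81.105) → (53.245,32.039). Open path.

G21
G90
G0 X42.133 Y159.872
M3 S333
G1 X89.384 Y159.872 F3865
G1 X89.384 Y135.502
G1 X42.133 Y135.502
G1 X42.133 Y159.872
G0 X29.005 Y89.040
M3 S333
G1 X121.803 Y144.739 F3865
G1 X111.312 Y121.704
G0 X24.032 Y84.216
M3 S333
G1 X22.301 Y88.395 F3865
G1 X18.122 Y90.126
G1 X13.943 Y88.395
G1 X12.212 Y84.216
G1 X13.943 Y80.037
G1 X18.122 Y78.306
G1 X22.301 Y80.037
G1 X24.032 Y84.216
G0 X8.771 Y81.105
M3 S333
G1 X53.245 Y32.039 F3865
M5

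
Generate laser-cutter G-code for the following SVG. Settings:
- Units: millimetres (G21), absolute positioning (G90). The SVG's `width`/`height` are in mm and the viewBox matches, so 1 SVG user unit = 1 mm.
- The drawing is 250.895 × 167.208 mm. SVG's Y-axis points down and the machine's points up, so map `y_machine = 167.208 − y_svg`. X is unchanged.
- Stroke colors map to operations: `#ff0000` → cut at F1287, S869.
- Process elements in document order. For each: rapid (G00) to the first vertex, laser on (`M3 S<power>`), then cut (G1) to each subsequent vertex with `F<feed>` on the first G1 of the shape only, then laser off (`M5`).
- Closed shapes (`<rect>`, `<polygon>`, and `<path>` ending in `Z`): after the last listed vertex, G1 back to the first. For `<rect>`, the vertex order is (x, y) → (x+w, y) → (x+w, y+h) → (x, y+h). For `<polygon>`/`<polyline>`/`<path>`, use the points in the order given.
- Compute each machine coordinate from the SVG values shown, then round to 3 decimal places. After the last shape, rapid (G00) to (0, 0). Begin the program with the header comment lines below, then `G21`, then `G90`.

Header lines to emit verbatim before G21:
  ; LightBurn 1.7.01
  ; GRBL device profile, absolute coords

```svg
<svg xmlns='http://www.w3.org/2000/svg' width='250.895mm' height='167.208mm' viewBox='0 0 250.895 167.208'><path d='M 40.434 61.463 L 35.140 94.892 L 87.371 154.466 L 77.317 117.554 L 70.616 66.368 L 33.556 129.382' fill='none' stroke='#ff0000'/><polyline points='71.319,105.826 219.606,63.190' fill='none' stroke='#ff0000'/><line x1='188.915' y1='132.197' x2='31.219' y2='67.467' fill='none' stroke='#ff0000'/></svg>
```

; LightBurn 1.7.01
; GRBL device profile, absolute coords
G21
G90
G00 X40.434 Y105.745
M3 S869
G1 X35.140 Y72.316 F1287
G1 X87.371 Y12.742
G1 X77.317 Y49.654
G1 X70.616 Y100.840
G1 X33.556 Y37.826
M5
G00 X71.319 Y61.382
M3 S869
G1 X219.606 Y104.018 F1287
M5
G00 X188.915 Y35.011
M3 S869
G1 X31.219 Y99.741 F1287
M5
G00 X0.000 Y0.000

1 u = 1 mm; y_m = 167.208 − y.

[1] `<path>` open polyline, #ff0000→cut S869 F1287: (40.434,105.745) → (35.140,72.316) → (87.371,12.742) → (77.317,49.654) → (70.616,100.840) → (33.556,37.826)

[2] `<polyline>` line segment, #ff0000→cut S869 F1287: (71.319,61.382) → (219.606,104.018)

[3] `<line>` line segment, #ff0000→cut S869 F1287: (188.915,35.011) → (31.219,99.741)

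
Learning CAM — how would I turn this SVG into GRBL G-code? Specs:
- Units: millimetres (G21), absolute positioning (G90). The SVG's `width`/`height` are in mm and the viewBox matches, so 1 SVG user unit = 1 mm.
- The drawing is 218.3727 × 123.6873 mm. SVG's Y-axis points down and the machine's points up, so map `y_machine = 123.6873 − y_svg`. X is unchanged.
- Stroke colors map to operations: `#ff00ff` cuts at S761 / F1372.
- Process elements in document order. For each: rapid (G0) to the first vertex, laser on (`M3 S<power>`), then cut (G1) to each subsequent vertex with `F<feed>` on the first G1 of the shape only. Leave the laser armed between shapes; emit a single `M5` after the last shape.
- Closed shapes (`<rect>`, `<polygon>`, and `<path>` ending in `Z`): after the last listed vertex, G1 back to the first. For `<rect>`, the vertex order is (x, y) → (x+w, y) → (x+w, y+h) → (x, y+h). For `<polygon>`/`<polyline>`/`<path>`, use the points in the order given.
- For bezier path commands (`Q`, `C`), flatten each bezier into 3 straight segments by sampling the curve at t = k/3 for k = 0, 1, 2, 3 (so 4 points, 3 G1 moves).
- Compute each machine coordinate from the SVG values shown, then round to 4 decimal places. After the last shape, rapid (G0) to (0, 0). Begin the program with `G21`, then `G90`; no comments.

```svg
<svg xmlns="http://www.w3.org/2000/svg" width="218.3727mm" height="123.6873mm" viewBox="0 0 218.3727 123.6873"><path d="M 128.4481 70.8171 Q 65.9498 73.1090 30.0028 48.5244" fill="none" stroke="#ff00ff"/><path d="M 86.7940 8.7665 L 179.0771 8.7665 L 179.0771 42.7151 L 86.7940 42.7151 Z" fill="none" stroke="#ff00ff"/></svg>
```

Since the viewBox matches the mm dimensions, user units are millimetres directly. The only transform is the Y-flip y_m = 123.6873 − y_svg.

Shape 1 is a quadratic bezier drawn with `<path>`. Its stroke #ff00ff means cut at S761, F1372. After flipping Y the toolpath is (128.4481,52.8702) → (89.7327,54.3285) → (56.9176,61.7594) → (30.0028,75.1629).

Shape 2 is a rectangle drawn with `<path>`. Its stroke #ff00ff means cut at S761, F1372. After flipping Y the toolpath is (86.7940,114.9208) → (179.0771,114.9208) → (179.0771,80.9722) → (86.7940,80.9722) → (86.7940,114.9208), returning to the start.

G21
G90
G0 X128.4481 Y52.8702
M3 S761
G1 X89.7327 Y54.3285 F1372
G1 X56.9176 Y61.7594
G1 X30.0028 Y75.1629
G0 X86.7940 Y114.9208
M3 S761
G1 X179.0771 Y114.9208 F1372
G1 X179.0771 Y80.9722
G1 X86.7940 Y80.9722
G1 X86.7940 Y114.9208
M5
G0 X0.0000 Y0.0000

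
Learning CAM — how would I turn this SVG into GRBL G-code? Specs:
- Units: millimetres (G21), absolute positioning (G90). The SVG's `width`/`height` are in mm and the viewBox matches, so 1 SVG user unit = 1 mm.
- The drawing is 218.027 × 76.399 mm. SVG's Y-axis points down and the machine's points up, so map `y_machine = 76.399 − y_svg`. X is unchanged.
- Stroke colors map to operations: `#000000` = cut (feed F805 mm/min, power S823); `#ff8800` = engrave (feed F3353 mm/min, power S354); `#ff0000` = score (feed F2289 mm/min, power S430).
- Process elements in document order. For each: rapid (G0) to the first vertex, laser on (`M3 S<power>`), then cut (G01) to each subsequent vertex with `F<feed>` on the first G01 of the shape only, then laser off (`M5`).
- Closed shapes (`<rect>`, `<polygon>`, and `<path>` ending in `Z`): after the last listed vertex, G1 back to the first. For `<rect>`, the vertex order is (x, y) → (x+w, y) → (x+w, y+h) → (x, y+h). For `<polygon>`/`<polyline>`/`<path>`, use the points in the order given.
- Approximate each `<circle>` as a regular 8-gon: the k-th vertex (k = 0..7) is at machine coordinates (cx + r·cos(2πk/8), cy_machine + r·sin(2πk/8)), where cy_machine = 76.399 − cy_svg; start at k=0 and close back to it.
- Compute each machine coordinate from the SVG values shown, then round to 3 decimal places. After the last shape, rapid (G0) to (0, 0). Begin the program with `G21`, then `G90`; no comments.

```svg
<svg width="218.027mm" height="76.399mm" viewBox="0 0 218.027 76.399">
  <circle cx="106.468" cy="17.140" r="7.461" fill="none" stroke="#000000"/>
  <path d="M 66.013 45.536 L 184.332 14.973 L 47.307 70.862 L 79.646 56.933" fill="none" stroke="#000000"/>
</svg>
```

G21
G90
G0 X113.929 Y59.259
M3 S823
G01 X111.744 Y64.535 F805
G01 X106.468 Y66.720
G01 X101.192 Y64.535
G01 X99.007 Y59.259
G01 X101.192 Y53.983
G01 X106.468 Y51.798
G01 X111.744 Y53.983
G01 X113.929 Y59.259
M5
G0 X66.013 Y30.863
M3 S823
G01 X184.332 Y61.426 F805
G01 X47.307 Y5.537
G01 X79.646 Y19.466
M5
G0 X0.000 Y0.000

Since the viewBox matches the mm dimensions, user units are millimetres directly. The only transform is the Y-flip y_m = 76.399 − y_svg.

Shape 1 is a circle drawn with `<circle>`. Its stroke #000000 means cut at S823, F805. After flipping Y the toolpath is (113.929,59.259) → (111.744,64.535) → (106.468,66.720) → (101.192,64.535) → (99.007,59.259) → (101.192,53.983) → (106.468,51.798) → (111.744,53.983) → (113.929,59.259), returning to the start.

Shape 2 is a open polyline drawn with `<path>`. Its stroke #000000 means cut at S823, F805. After flipping Y the toolpath is (66.013,30.863) → (184.332,61.426) → (47.307,5.537) → (79.646,19.466).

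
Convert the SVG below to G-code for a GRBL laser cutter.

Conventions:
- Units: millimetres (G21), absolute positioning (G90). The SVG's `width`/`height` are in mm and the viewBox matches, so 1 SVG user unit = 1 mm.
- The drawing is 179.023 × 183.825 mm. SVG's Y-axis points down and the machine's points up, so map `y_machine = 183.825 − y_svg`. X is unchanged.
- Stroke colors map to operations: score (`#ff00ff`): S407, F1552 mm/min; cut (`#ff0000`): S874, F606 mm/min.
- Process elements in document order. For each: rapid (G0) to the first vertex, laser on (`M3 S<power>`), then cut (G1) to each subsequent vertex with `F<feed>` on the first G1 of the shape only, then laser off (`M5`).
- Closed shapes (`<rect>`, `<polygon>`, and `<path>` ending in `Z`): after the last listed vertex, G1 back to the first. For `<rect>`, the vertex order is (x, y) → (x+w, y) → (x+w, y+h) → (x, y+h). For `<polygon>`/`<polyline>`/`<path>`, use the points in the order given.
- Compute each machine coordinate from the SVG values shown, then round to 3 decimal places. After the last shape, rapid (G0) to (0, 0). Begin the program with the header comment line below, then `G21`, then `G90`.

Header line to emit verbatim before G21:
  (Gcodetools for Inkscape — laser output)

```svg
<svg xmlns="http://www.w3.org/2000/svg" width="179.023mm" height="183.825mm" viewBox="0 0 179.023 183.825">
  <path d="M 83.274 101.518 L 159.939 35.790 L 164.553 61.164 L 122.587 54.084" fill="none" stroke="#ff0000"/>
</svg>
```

(Gcodetools for Inkscape — laser output)
G21
G90
G0 X83.274 Y82.307
M3 S874
G1 X159.939 Y148.035 F606
G1 X164.553 Y122.661
G1 X122.587 Y129.741
M5
G0 X0.000 Y0.000

1 u = 1 mm; y_m = 183.825 − y.

[1] `<path>` open polyline, #ff0000→cut S874 F606: (83.274,82.307) → (159.939,148.035) → (164.553,122.661) → (122.587,129.741)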